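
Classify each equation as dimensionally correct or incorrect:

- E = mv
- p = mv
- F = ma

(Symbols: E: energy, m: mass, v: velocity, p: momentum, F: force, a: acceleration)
Dimensionally correct: p = mv, F = ma
Dimensionally incorrect: E = mv
Ordered (correct first, then incorrect): p = mv, F = ma, E = mv

- E = mv: LHS [L^2 M T^-2], RHS [L M T^-1] → incorrect ✗
- p = mv: LHS [L M T^-1], RHS [L M T^-1] → correct ✓
- F = ma: LHS [L M T^-2], RHS [L M T^-2] → correct ✓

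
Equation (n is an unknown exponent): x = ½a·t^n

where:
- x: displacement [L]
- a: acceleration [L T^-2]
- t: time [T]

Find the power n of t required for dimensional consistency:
n = 2

x has dimensions [L]; t has dimensions [T].
The rest of the RHS has dimensions [L T^-2], so t^n must supply [T^2].
With n = 2: ½a·t^2 has dimensions [L], matching the LHS ✓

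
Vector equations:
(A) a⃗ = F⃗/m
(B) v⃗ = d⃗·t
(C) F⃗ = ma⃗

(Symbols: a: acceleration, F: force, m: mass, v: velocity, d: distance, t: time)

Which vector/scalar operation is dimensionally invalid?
(B) v⃗ = d⃗·t

(A) a⃗ = F⃗/m: LHS [L T^-2], RHS [L T^-2] ✓ — force (vector) divided by mass (scalar)
(B) v⃗ = d⃗·t: LHS [L T^-1], RHS [L T] ✗ — velocity is displacement per time; should be d⃗/t
(C) F⃗ = ma⃗: LHS [L M T^-2], RHS [L M T^-2] ✓ — Force and acceleration are vectors, mass is a scalar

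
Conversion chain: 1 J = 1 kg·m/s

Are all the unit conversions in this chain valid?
The chain is incorrect (it contains an error).

Incorrect: Joule is kg·m²/s², not kg·m/s (that is momentum)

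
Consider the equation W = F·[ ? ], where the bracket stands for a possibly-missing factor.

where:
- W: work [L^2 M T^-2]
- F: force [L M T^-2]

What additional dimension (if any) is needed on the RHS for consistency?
[L] — length (e.g. a distance d)

W has dimensions [L^2 M T^-2]; F has dimensions [L M T^-2].
The bracketed factor must supply [L^2 M T^-2] / [L M T^-2] = [L].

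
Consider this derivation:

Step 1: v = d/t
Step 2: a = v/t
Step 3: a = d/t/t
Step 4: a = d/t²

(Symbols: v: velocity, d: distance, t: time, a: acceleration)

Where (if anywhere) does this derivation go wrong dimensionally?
No step introduces an error — all steps are dimensionally consistent.

Step 1: v = d/t → LHS [L T^-1], RHS [L T^-1] ✓
Step 2: a = v/t → LHS [L T^-2], RHS [L T^-2] ✓
Step 3: a = d/t/t → LHS [L T^-2], RHS [L T^-2] ✓
Step 4: a = d/t² → LHS [L T^-2], RHS [L T^-2] ✓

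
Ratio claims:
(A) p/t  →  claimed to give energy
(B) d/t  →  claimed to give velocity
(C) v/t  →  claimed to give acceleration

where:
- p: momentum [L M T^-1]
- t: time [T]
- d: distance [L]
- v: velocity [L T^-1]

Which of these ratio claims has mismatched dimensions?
(A) p/t does not give energy

(A) p/t: [L M T^-2] ≠ energy [L^2 M T^-2] ✗
(B) d/t: [L T^-1] = velocity [L T^-1] ✓
(C) v/t: [L T^-2] = acceleration [L T^-2] ✓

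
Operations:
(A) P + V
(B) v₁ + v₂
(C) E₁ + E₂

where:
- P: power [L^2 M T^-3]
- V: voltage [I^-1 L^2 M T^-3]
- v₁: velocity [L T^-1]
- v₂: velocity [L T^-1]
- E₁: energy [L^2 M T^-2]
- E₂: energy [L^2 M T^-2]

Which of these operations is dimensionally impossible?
(A) P + V

(A) P + V: P [L^2 M T^-3] and V [I^-1 L^2 M T^-3] — different dimensions cannot be added/subtracted ✗
(B) v₁ + v₂: v₁ [L T^-1] and v₂ [L T^-1] — same dimensions ✓
(C) E₁ + E₂: E₁ [L^2 M T^-2] and E₂ [L^2 M T^-2] — same dimensions ✓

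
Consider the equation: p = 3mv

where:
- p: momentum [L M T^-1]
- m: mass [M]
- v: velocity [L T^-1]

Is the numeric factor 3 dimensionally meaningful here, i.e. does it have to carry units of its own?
No

p has dimensions [L M T^-1] and mv already has dimensions [L M T^-1], so the equation balances without 3 contributing any dimensions. 3 is a pure (dimensionless) number; changing or removing it would not affect dimensional consistency.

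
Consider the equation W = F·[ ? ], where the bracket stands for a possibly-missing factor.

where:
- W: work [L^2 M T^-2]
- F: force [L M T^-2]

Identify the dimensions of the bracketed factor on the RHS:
[L] — length (e.g. a distance d)

W has dimensions [L^2 M T^-2]; F has dimensions [L M T^-2].
The bracketed factor must supply [L^2 M T^-2] / [L M T^-2] = [L].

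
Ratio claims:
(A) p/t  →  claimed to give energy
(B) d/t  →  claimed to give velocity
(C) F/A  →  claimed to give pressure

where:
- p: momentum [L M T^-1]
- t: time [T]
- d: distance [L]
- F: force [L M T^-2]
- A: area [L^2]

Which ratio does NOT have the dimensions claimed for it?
(A) p/t does not give energy

(A) p/t: [L M T^-2] ≠ energy [L^2 M T^-2] ✗
(B) d/t: [L T^-1] = velocity [L T^-1] ✓
(C) F/A: [L^-1 M T^-2] = pressure [L^-1 M T^-2] ✓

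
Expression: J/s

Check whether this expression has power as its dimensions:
Yes

The expression J/s has dimensions [L^2 M T^-3], which is exactly power [L^2 M T^-3].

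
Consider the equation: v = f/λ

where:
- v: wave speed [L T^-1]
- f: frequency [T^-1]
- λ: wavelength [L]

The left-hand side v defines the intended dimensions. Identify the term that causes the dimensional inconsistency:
The right-hand side term f/λ

v has dimensions [L T^-1], but f/λ has dimensions [L^-1 T^-1], so the term f/λ is dimensionally wrong for v.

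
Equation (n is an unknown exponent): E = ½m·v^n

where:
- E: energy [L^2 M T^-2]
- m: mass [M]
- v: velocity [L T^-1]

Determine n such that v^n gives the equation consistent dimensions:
n = 2

E has dimensions [L^2 M T^-2]; v has dimensions [L T^-1].
The rest of the RHS has dimensions [M], so v^n must supply [L^2 T^-2].
With n = 2: ½m·v^2 has dimensions [L^2 M T^-2], matching the LHS ✓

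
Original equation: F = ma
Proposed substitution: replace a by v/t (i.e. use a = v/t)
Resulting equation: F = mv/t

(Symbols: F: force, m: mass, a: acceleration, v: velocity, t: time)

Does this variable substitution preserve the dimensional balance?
Yes

[a] = [L T^-2] and [v/t] = [L T^-2]. These match, so the substitution replaces a quantity by one of the same dimensions and the result F = mv/t has LHS [L M T^-2] vs RHS [L M T^-2] — still consistent.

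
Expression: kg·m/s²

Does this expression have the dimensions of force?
Yes

The expression kg·m/s² has dimensions [L M T^-2], which is exactly force [L M T^-2].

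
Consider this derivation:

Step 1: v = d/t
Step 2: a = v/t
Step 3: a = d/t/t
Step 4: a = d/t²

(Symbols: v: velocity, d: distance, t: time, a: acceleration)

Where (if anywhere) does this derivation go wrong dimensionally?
No step introduces an error — all steps are dimensionally consistent.

Step 1: v = d/t → LHS [L T^-1], RHS [L T^-1] ✓
Step 2: a = v/t → LHS [L T^-2], RHS [L T^-2] ✓
Step 3: a = d/t/t → LHS [L T^-2], RHS [L T^-2] ✓
Step 4: a = d/t² → LHS [L T^-2], RHS [L T^-2] ✓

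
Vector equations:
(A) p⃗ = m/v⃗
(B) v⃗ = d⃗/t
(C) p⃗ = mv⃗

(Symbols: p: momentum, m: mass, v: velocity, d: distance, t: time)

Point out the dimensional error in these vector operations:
(A) p⃗ = m/v⃗

(A) p⃗ = m/v⃗: LHS [L M T^-1], RHS [L^-1 M T] ✗ — momentum is mass times velocity; should be mv⃗ (and division by a vector is undefined)
(B) v⃗ = d⃗/t: LHS [L T^-1], RHS [L T^-1] ✓ — displacement (vector) divided by time (scalar)
(C) p⃗ = mv⃗: LHS [L M T^-1], RHS [L M T^-1] ✓ — mass (scalar) times velocity (vector)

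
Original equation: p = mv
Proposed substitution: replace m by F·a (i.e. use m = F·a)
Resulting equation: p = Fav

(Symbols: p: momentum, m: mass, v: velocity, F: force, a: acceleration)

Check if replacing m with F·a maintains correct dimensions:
No

[m] = [M] and [F·a] = [L^2 M T^-4]. These differ, so the substitution replaces a quantity by one of different dimensions and the result p = Fav has LHS [L M T^-1] vs RHS [L^3 M T^-5] — inconsistent.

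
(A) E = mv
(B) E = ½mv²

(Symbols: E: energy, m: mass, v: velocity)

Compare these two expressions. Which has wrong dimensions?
(A)

(A) E = mv: LHS [L^2 M T^-2], RHS [L M T^-1] ✗
(B) E = ½mv²: LHS [L^2 M T^-2], RHS [L^2 M T^-2] ✓

Expression (A) E = mv is dimensionally incorrect.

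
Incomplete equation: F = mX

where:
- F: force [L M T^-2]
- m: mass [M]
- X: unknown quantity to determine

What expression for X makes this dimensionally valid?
X = a (acceleration), dimensions [L T^-2]

F has dimensions [L M T^-2]; the rest of the RHS (m) has dimensions [M].
So X must have dimensions [L T^-2] — X = a (acceleration).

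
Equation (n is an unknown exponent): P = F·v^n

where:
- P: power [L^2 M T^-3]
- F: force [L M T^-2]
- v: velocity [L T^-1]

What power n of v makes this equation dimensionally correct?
n = 1

P has dimensions [L^2 M T^-3]; v has dimensions [L T^-1].
The rest of the RHS has dimensions [L M T^-2], so v^n must supply [L T^-1].
With n = 1: F·v^1 has dimensions [L^2 M T^-3], matching the LHS ✓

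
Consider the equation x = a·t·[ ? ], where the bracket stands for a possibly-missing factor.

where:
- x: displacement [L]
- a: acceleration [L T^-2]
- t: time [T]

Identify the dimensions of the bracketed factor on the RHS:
[T] — time (e.g. t)

x has dimensions [L]; a·t has dimensions [L T^-1].
The bracketed factor must supply [L] / [L T^-1] = [T].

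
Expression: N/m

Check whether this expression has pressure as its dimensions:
No

The expression N/m has dimensions [M T^-2], but pressure has dimensions [L^-1 M T^-2].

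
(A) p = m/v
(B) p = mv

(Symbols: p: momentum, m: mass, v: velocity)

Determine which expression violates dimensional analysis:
(A)

(A) p = m/v: LHS [L M T^-1], RHS [L^-1 M T] ✗
(B) p = mv: LHS [L M T^-1], RHS [L M T^-1] ✓

Expression (A) p = m/v is dimensionally incorrect.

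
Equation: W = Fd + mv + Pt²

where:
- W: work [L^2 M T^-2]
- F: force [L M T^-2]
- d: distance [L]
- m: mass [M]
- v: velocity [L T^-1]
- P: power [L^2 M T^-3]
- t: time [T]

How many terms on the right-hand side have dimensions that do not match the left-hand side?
2

LHS W: [L^2 M T^-2]
- Fd: [L^2 M T^-2] ✓
- mv: [L M T^-1] ✗
- Pt²: [L^2 M T^-1] ✗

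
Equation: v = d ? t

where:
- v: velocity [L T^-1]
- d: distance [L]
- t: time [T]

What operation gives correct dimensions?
division (÷): v = d ÷ t

v [L T^-1]; d [L]; t [T].
d × t → [L T] ✗
d ÷ t → [L T^-1] ✓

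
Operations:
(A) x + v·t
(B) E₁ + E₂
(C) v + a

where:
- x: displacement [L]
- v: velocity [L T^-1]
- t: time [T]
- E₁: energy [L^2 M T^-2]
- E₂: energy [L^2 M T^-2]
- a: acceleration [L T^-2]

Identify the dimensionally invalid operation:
(C) v + a

(A) x + v·t: x [L] and v·t [L] — same dimensions ✓
(B) E₁ + E₂: E₁ [L^2 M T^-2] and E₂ [L^2 M T^-2] — same dimensions ✓
(C) v + a: v [L T^-1] and a [L T^-2] — different dimensions cannot be added/subtracted ✗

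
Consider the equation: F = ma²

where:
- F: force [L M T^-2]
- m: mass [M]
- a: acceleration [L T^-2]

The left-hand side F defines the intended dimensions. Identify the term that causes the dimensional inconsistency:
The right-hand side term ma²

F has dimensions [L M T^-2], but ma² has dimensions [L^2 M T^-4], so the term ma² is dimensionally wrong for F.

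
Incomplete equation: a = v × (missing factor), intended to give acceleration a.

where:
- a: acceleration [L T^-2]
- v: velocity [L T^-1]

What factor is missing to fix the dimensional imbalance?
1/t (inverse time), dimensions [T^-1]

a has dimensions [L T^-2] and v has dimensions [L T^-1].
The missing factor must have dimensions [L T^-2] / [L T^-1] = [T^-1], i.e. inverse time (1/t).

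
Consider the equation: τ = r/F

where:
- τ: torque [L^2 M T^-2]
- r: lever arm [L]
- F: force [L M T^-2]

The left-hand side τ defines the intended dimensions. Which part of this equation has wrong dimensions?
The right-hand side term r/F

τ has dimensions [L^2 M T^-2], but r/F has dimensions [M^-1 T^2], so the term r/F is dimensionally wrong for τ.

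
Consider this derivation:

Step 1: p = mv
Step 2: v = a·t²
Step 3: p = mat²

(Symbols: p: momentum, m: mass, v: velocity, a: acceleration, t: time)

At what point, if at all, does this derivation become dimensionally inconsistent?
Step 2

Step 1: p = mv → LHS [L M T^-1], RHS [L M T^-1] ✓
Step 2: v = a·t² → LHS [L T^-1], RHS [L] ✗

The first dimensional inconsistency appears in step 2: v = a·t²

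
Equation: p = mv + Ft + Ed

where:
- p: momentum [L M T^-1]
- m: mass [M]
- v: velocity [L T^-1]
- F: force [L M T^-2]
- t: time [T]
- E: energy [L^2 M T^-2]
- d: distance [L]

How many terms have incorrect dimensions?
1

LHS p: [L M T^-1]
- mv: [L M T^-1] ✓
- Ft: [L M T^-1] ✓
- Ed: [L^3 M T^-2] ✗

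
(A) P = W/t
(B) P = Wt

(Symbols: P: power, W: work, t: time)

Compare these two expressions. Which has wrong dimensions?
(B)

(A) P = W/t: LHS [L^2 M T^-3], RHS [L^2 M T^-3] ✓
(B) P = Wt: LHS [L^2 M T^-3], RHS [L^2 M T^-1] ✗

Expression (B) P = Wt is dimensionally incorrect.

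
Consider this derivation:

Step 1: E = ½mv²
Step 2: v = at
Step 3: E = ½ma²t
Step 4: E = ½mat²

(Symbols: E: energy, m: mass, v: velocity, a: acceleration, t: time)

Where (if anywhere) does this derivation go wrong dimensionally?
Step 3

Step 1: E = ½mv² → LHS [L^2 M T^-2], RHS [L^2 M T^-2] ✓
Step 2: v = at → LHS [L T^-1], RHS [L T^-1] ✓
Step 3: E = ½ma²t → LHS [L^2 M T^-2], RHS [L^2 M T^-3] ✗

The first dimensional inconsistency appears in step 3: E = ½ma²t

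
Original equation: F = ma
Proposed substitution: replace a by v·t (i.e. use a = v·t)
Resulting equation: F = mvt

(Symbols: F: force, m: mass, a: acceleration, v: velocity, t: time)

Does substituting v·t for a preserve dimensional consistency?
No

[a] = [L T^-2] and [v·t] = [L]. These differ, so the substitution replaces a quantity by one of different dimensions and the result F = mvt has LHS [L M T^-2] vs RHS [L M] — inconsistent.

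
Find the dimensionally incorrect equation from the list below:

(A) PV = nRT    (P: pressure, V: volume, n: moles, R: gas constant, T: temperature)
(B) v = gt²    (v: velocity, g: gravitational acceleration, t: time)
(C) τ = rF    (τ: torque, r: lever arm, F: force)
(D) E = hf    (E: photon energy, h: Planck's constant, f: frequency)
(B) v = gt²

The equation (B) v = gt² is dimensionally incorrect.

LHS (v): [L T^-1]
RHS (gt²): [L] ✗

The dimensions do not match. The other three equations balance.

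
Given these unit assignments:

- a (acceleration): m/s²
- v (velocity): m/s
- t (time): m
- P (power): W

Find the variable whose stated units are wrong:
t

The variable t (time) should have units s, not m.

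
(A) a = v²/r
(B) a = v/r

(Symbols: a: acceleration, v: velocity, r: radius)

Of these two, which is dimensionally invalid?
(B)

(A) a = v²/r: LHS [L T^-2], RHS [L T^-2] ✓
(B) a = v/r: LHS [L T^-2], RHS [T^-1] ✗

Expression (B) a = v/r is dimensionally incorrect.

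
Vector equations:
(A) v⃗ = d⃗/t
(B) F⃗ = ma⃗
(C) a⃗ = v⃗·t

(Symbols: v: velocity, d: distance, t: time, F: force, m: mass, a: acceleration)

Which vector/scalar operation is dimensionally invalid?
(C) a⃗ = v⃗·t

(A) v⃗ = d⃗/t: LHS [L T^-1], RHS [L T^-1] ✓ — displacement (vector) divided by time (scalar)
(B) F⃗ = ma⃗: LHS [L M T^-2], RHS [L M T^-2] ✓ — Force and acceleration are vectors, mass is a scalar
(C) a⃗ = v⃗·t: LHS [L T^-2], RHS [L] ✗ — acceleration is velocity per time; should be v⃗/t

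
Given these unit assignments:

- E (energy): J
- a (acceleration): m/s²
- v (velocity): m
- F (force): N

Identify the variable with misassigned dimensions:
v

The variable v (velocity) should have units m/s, not m.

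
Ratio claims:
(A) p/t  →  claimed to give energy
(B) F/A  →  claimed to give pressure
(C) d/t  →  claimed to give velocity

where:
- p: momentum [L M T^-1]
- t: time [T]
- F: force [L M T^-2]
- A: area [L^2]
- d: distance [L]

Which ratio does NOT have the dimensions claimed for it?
(A) p/t does not give energy

(A) p/t: [L M T^-2] ≠ energy [L^2 M T^-2] ✗
(B) F/A: [L^-1 M T^-2] = pressure [L^-1 M T^-2] ✓
(C) d/t: [L T^-1] = velocity [L T^-1] ✓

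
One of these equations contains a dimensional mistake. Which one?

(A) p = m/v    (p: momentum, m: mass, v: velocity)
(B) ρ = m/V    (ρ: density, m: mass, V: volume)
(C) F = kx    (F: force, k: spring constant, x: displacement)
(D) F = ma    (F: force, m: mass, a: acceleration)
(A) p = m/v

The equation (A) p = m/v is dimensionally incorrect.

LHS (p): [L M T^-1]
RHS (m/v): [L^-1 M T] ✗

The dimensions do not match. The other three equations balance.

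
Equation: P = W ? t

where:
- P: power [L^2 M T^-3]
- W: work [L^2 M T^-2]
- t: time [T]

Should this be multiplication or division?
division (÷): P = W ÷ t

P [L^2 M T^-3]; W [L^2 M T^-2]; t [T].
W × t → [L^2 M T^-1] ✗
W ÷ t → [L^2 M T^-3] ✓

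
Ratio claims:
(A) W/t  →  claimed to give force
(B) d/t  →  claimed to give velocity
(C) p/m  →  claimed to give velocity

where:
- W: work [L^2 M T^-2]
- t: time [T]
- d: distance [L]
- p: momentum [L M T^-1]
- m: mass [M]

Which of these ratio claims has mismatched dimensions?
(A) W/t does not give force

(A) W/t: [L^2 M T^-3] ≠ force [L M T^-2] ✗
(B) d/t: [L T^-1] = velocity [L T^-1] ✓
(C) p/m: [L T^-1] = velocity [L T^-1] ✓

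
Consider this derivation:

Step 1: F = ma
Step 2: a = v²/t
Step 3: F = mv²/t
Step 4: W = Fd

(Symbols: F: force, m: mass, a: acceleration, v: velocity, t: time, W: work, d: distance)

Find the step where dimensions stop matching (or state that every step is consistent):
Step 2

Step 1: F = ma → LHS [L M T^-2], RHS [L M T^-2] ✓
Step 2: a = v²/t → LHS [L T^-2], RHS [L^2 T^-3] ✗

The first dimensional inconsistency appears in step 2: a = v²/t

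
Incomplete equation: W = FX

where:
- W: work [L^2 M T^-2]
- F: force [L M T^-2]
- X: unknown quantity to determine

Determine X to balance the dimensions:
X = d (distance), dimensions [L]

W has dimensions [L^2 M T^-2]; the rest of the RHS (F) has dimensions [L M T^-2].
So X must have dimensions [L] — X = d (distance).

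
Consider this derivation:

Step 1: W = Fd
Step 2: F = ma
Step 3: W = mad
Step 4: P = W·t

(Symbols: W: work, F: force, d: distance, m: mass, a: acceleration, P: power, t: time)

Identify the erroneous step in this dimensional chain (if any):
Step 4

Step 1: W = Fd → LHS [L^2 M T^-2], RHS [L^2 M T^-2] ✓
Step 2: F = ma → LHS [L M T^-2], RHS [L M T^-2] ✓
Step 3: W = mad → LHS [L^2 M T^-2], RHS [L^2 M T^-2] ✓
Step 4: P = W·t → LHS [L^2 M T^-3], RHS [L^2 M T^-1] ✗

The first dimensional inconsistency appears in step 4: P = W·t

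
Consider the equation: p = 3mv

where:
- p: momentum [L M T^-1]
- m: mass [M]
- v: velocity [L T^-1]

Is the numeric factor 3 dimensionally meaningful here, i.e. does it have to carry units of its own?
No

p has dimensions [L M T^-1] and mv already has dimensions [L M T^-1], so the equation balances without 3 contributing any dimensions. 3 is a pure (dimensionless) number; changing or removing it would not affect dimensional consistency.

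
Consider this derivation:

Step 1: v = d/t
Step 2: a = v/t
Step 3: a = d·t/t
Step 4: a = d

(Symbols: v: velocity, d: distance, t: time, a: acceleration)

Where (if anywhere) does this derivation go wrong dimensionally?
Step 3

Step 1: v = d/t → LHS [L T^-1], RHS [L T^-1] ✓
Step 2: a = v/t → LHS [L T^-2], RHS [L T^-2] ✓
Step 3: a = d·t/t → LHS [L T^-2], RHS [L] ✗

The first dimensional inconsistency appears in step 3: a = d·t/t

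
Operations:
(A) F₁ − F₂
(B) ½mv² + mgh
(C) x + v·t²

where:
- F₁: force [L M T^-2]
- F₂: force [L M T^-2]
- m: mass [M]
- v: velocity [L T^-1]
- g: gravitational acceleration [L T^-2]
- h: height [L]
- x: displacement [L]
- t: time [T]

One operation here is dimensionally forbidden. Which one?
(C) x + v·t²

(A) F₁ − F₂: F₁ [L M T^-2] and F₂ [L M T^-2] — same dimensions ✓
(B) ½mv² + mgh: ½mv² [L^2 M T^-2] and mgh [L^2 M T^-2] — same dimensions ✓
(C) x + v·t²: x [L] and v·t² [L T] — different dimensions cannot be added/subtracted ✗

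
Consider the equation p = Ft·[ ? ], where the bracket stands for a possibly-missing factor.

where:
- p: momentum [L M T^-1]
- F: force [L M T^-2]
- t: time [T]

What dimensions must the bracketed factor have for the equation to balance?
Nothing is missing — the bracketed factor must be dimensionless.

p has dimensions [L M T^-1] and Ft already has dimensions [L M T^-1], so p = Ft is dimensionally complete.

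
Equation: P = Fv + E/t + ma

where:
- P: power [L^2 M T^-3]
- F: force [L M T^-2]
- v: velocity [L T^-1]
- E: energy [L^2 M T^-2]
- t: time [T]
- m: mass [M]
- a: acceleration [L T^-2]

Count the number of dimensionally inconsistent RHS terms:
1

LHS P: [L^2 M T^-3]
- Fv: [L^2 M T^-3] ✓
- E/t: [L^2 M T^-3] ✓
- ma: [L M T^-2] ✗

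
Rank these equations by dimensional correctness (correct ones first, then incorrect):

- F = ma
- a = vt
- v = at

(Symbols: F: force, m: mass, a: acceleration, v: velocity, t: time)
Dimensionally correct: F = ma, v = at
Dimensionally incorrect: a = vt
Ordered (correct first, then incorrect): F = ma, v = at, a = vt

- F = ma: LHS [L M T^-2], RHS [L M T^-2] → correct ✓
- a = vt: LHS [L T^-2], RHS [L] → incorrect ✗
- v = at: LHS [L T^-1], RHS [L T^-1] → correct ✓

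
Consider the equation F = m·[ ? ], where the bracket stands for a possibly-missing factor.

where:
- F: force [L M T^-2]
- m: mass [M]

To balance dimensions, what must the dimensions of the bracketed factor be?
[L T^-2] — acceleration (e.g. a)

F has dimensions [L M T^-2]; m has dimensions [M].
The bracketed factor must supply [L M T^-2] / [M] = [L T^-2].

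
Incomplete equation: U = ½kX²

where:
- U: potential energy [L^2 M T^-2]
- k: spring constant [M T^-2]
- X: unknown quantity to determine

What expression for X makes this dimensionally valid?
X = x (displacement), dimensions [L]

U has dimensions [L^2 M T^-2]; the rest of the RHS (½k) has dimensions [M T^-2].
So X² must have dimensions [L^2], i.e. X has dimensions [L] — X = x (displacement).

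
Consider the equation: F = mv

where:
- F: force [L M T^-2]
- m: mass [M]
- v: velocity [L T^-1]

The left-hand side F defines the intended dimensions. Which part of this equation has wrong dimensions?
The right-hand side term mv

F has dimensions [L M T^-2], but mv has dimensions [L M T^-1], so the term mv is dimensionally wrong for F.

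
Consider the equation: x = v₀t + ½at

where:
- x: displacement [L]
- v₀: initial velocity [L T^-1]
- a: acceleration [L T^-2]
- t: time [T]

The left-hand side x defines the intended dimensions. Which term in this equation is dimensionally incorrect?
The term ½at

Checking each RHS term against the LHS:
- v₀t: [L] — matches x [L] ✓
- ½at: [L T^-1] — does NOT match x [L] ✗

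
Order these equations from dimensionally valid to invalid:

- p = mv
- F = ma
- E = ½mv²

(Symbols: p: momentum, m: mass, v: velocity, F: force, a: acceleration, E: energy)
Dimensionally correct: p = mv, F = ma, E = ½mv²
Dimensionally incorrect: none
Ordered (correct first, then incorrect): p = mv, F = ma, E = ½mv²

- p = mv: LHS [L M T^-1], RHS [L M T^-1] → correct ✓
- F = ma: LHS [L M T^-2], RHS [L M T^-2] → correct ✓
- E = ½mv²: LHS [L^2 M T^-2], RHS [L^2 M T^-2] → correct ✓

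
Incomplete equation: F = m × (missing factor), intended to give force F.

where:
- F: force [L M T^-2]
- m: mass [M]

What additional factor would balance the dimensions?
a (acceleration), dimensions [L T^-2]

F has dimensions [L M T^-2] and m has dimensions [M].
The missing factor must have dimensions [L M T^-2] / [M] = [L T^-2], i.e. acceleration (a).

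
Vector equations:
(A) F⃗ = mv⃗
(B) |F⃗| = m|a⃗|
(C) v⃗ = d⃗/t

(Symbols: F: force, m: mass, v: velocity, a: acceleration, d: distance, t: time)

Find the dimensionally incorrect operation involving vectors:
(A) F⃗ = mv⃗

(A) F⃗ = mv⃗: LHS [L M T^-2], RHS [L M T^-1] ✗ — mass times velocity is momentum, not force; should be ma⃗
(B) |F⃗| = m|a⃗|: LHS [L M T^-2], RHS [L M T^-2] ✓ — magnitudes of vectors are scalars
(C) v⃗ = d⃗/t: LHS [L T^-1], RHS [L T^-1] ✓ — displacement (vector) divided by time (scalar)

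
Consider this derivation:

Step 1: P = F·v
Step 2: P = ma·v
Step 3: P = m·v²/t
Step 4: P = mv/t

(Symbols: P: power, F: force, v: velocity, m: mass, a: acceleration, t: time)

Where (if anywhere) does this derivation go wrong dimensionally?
Step 4

Step 1: P = F·v → LHS [L^2 M T^-3], RHS [L^2 M T^-3] ✓
Step 2: P = ma·v → LHS [L^2 M T^-3], RHS [L^2 M T^-3] ✓
Step 3: P = m·v²/t → LHS [L^2 M T^-3], RHS [L^2 M T^-3] ✓
Step 4: P = mv/t → LHS [L^2 M T^-3], RHS [L M T^-2] ✗

The first dimensional inconsistency appears in step 4: P = mv/t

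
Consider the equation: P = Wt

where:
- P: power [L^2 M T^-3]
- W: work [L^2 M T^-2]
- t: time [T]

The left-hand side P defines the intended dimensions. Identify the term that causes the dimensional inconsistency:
The right-hand side term Wt

P has dimensions [L^2 M T^-3], but Wt has dimensions [L^2 M T^-1], so the term Wt is dimensionally wrong for P.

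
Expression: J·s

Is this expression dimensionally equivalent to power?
No

The expression J·s has dimensions [L^2 M T^-1], but power has dimensions [L^2 M T^-3].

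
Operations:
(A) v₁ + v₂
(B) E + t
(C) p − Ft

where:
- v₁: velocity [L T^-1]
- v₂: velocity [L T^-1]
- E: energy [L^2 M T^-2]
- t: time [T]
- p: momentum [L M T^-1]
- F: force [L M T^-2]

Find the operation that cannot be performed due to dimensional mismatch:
(B) E + t

(A) v₁ + v₂: v₁ [L T^-1] and v₂ [L T^-1] — same dimensions ✓
(B) E + t: E [L^2 M T^-2] and t [T] — different dimensions cannot be added/subtracted ✗
(C) p − Ft: p [L M T^-1] and Ft [L M T^-1] — same dimensions ✓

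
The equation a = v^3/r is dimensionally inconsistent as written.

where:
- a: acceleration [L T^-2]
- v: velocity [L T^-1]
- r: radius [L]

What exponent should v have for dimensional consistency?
The exponent of v should be 2: a = v^2/r

The LHS a has dimensions [L T^-2]; v has dimensions [L T^-1].
As written, the RHS v^3/r (exponent 3 on v) has dimensions [L^2 T^-3], which does not match.
With exponent 2, the RHS v^2/r has dimensions [L T^-2], matching the LHS.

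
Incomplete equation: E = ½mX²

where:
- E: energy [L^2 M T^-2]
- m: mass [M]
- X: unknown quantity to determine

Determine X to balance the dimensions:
X = v (velocity), dimensions [L T^-1]

E has dimensions [L^2 M T^-2]; the rest of the RHS (½m) has dimensions [M].
So X² must have dimensions [L^2 T^-2], i.e. X has dimensions [L T^-1] — X = v (velocity).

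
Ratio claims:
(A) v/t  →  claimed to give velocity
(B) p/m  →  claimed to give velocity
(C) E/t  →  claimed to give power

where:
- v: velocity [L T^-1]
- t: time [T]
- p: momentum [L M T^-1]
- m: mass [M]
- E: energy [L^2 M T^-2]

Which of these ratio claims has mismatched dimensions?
(A) v/t does not give velocity

(A) v/t: [L T^-2] ≠ velocity [L T^-1] ✗
(B) p/m: [L T^-1] = velocity [L T^-1] ✓
(C) E/t: [L^2 M T^-3] = power [L^2 M T^-3] ✓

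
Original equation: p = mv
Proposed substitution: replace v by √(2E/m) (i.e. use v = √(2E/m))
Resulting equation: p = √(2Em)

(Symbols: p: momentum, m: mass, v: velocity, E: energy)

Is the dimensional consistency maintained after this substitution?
Yes

[v] = [L T^-1] and [√(2E/m)] = [L T^-1]. These match, so the substitution replaces a quantity by one of the same dimensions and the result p = √(2Em) has LHS [L M T^-1] vs RHS [L M T^-1] — still consistent.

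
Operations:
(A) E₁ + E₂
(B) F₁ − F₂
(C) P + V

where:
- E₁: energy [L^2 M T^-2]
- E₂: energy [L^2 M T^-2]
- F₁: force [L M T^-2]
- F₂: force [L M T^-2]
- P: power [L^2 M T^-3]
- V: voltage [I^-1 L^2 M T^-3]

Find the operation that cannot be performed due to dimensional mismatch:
(C) P + V

(A) E₁ + E₂: E₁ [L^2 M T^-2] and E₂ [L^2 M T^-2] — same dimensions ✓
(B) F₁ − F₂: F₁ [L M T^-2] and F₂ [L M T^-2] — same dimensions ✓
(C) P + V: P [L^2 M T^-3] and V [I^-1 L^2 M T^-3] — different dimensions cannot be added/subtracted ✗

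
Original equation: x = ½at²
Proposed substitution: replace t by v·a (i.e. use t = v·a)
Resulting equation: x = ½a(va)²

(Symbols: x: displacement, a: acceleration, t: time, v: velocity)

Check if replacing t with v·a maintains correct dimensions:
No

[t] = [T] and [v·a] = [L^2 T^-3]. These differ, so the substitution replaces a quantity by one of different dimensions and the result x = ½a(va)² has LHS [L] vs RHS [L^5 T^-8] — inconsistent.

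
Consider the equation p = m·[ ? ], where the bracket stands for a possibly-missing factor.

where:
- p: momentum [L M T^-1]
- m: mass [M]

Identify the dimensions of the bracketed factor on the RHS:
[L T^-1] — velocity (e.g. v)

p has dimensions [L M T^-1]; m has dimensions [M].
The bracketed factor must supply [L M T^-1] / [M] = [L T^-1].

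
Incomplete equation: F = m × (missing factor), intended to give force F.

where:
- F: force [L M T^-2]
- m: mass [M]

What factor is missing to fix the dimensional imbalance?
a (acceleration), dimensions [L T^-2]

F has dimensions [L M T^-2] and m has dimensions [M].
The missing factor must have dimensions [L M T^-2] / [M] = [L T^-2], i.e. acceleration (a).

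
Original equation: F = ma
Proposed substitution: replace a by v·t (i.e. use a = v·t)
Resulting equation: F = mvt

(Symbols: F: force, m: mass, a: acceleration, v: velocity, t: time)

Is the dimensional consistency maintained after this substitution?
No

[a] = [L T^-2] and [v·t] = [L]. These differ, so the substitution replaces a quantity by one of different dimensions and the result F = mvt has LHS [L M T^-2] vs RHS [L M] — inconsistent.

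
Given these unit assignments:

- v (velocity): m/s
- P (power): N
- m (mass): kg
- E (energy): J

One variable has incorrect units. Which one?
P

The variable P (power) should have units W, not N.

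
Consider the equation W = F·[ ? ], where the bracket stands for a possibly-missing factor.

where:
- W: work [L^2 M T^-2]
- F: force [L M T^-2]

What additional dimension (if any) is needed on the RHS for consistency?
[L] — length (e.g. a distance d)

W has dimensions [L^2 M T^-2]; F has dimensions [L M T^-2].
The bracketed factor must supply [L^2 M T^-2] / [L M T^-2] = [L].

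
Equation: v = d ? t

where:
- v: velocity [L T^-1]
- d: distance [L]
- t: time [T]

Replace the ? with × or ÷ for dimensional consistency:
division (÷): v = d ÷ t

v [L T^-1]; d [L]; t [T].
d × t → [L T] ✗
d ÷ t → [L T^-1] ✓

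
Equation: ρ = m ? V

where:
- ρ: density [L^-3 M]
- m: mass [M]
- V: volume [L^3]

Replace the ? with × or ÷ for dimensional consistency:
division (÷): ρ = m ÷ V

ρ [L^-3 M]; m [M]; V [L^3].
m × V → [L^3 M] ✗
m ÷ V → [L^-3 M] ✓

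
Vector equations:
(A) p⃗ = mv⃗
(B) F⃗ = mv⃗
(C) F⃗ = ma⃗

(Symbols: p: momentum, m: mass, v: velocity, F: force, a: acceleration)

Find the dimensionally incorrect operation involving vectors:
(B) F⃗ = mv⃗

(A) p⃗ = mv⃗: LHS [L M T^-1], RHS [L M T^-1] ✓ — mass (scalar) times velocity (vector)
(B) F⃗ = mv⃗: LHS [L M T^-2], RHS [L M T^-1] ✗ — mass times velocity is momentum, not force; should be ma⃗
(C) F⃗ = ma⃗: LHS [L M T^-2], RHS [L M T^-2] ✓ — Force and acceleration are vectors, mass is a scalar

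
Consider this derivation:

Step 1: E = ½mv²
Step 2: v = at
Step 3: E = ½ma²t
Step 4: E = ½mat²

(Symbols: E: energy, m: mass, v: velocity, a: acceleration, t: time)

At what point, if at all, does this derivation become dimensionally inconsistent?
Step 3

Step 1: E = ½mv² → LHS [L^2 M T^-2], RHS [L^2 M T^-2] ✓
Step 2: v = at → LHS [L T^-1], RHS [L T^-1] ✓
Step 3: E = ½ma²t → LHS [L^2 M T^-2], RHS [L^2 M T^-3] ✗

The first dimensional inconsistency appears in step 3: E = ½ma²t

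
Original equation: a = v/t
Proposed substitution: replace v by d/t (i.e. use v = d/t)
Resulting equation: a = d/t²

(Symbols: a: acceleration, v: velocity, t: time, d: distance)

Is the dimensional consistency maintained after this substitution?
Yes

[v] = [L T^-1] and [d/t] = [L T^-1]. These match, so the substitution replaces a quantity by one of the same dimensions and the result a = d/t² has LHS [L T^-2] vs RHS [L T^-2] — still consistent.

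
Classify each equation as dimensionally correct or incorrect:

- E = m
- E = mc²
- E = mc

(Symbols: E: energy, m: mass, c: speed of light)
Dimensionally correct: E = mc²
Dimensionally incorrect: E = m, E = mc
Ordered (correct first, then incorrect): E = mc², E = m, E = mc

- E = m: LHS [L^2 M T^-2], RHS [M] → incorrect ✗
- E = mc²: LHS [L^2 M T^-2], RHS [L^2 M T^-2] → correct ✓
- E = mc: LHS [L^2 M T^-2], RHS [L M T^-1] → incorrect ✗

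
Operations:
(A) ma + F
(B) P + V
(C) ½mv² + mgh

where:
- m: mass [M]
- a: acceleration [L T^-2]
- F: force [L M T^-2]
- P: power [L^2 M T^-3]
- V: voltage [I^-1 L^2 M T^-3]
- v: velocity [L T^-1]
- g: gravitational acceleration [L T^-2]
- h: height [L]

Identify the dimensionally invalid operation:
(B) P + V

(A) ma + F: ma [L M T^-2] and F [L M T^-2] — same dimensions ✓
(B) P + V: P [L^2 M T^-3] and V [I^-1 L^2 M T^-3] — different dimensions cannot be added/subtracted ✗
(C) ½mv² + mgh: ½mv² [L^2 M T^-2] and mgh [L^2 M T^-2] — same dimensions ✓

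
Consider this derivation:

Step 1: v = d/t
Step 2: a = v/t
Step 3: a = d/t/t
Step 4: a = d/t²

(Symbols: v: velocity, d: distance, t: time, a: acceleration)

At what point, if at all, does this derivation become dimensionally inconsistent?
No step introduces an error — all steps are dimensionally consistent.

Step 1: v = d/t → LHS [L T^-1], RHS [L T^-1] ✓
Step 2: a = v/t → LHS [L T^-2], RHS [L T^-2] ✓
Step 3: a = d/t/t → LHS [L T^-2], RHS [L T^-2] ✓
Step 4: a = d/t² → LHS [L T^-2], RHS [L T^-2] ✓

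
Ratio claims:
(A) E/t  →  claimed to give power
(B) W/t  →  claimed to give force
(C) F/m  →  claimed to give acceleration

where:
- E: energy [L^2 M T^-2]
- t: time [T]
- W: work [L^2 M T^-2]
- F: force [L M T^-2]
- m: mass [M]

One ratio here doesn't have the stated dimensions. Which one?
(B) W/t does not give force

(A) E/t: [L^2 M T^-3] = power [L^2 M T^-3] ✓
(B) W/t: [L^2 M T^-3] ≠ force [L M T^-2] ✗
(C) F/m: [L T^-2] = acceleration [L T^-2] ✓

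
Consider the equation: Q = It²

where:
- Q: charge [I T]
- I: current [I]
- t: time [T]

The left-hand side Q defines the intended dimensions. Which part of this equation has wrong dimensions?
The right-hand side term It²

Q has dimensions [I T], but It² has dimensions [I T^2], so the term It² is dimensionally wrong for Q.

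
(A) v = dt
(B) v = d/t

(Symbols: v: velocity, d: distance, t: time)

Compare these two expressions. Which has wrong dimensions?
(A)

(A) v = dt: LHS [L T^-1], RHS [L T] ✗
(B) v = d/t: LHS [L T^-1], RHS [L T^-1] ✓

Expression (A) v = dt is dimensionally incorrect.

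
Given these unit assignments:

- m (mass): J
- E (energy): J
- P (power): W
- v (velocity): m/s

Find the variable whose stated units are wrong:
m

The variable m (mass) should have units kg, not J.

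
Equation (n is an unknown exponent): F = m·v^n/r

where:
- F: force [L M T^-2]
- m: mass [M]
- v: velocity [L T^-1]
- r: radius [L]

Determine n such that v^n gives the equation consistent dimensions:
n = 2

F has dimensions [L M T^-2]; v has dimensions [L T^-1].
The rest of the RHS has dimensions [L^-1 M], so v^n must supply [L^2 T^-2].
With n = 2: m·v^2/r has dimensions [L M T^-2], matching the LHS ✓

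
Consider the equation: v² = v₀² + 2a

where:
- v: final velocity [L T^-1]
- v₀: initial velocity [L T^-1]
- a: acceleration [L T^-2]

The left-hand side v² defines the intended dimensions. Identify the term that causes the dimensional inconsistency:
The term 2a

Checking each RHS term against the LHS:
- v₀²: [L^2 T^-2] — matches v² [L^2 T^-2] ✓
- 2a: [L T^-2] — does NOT match v² [L^2 T^-2] ✗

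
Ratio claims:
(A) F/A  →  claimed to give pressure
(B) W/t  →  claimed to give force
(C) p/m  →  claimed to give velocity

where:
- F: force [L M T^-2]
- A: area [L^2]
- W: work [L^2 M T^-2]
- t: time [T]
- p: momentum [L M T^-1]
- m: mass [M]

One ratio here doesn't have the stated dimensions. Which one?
(B) W/t does not give force

(A) F/A: [L^-1 M T^-2] = pressure [L^-1 M T^-2] ✓
(B) W/t: [L^2 M T^-3] ≠ force [L M T^-2] ✗
(C) p/m: [L T^-1] = velocity [L T^-1] ✓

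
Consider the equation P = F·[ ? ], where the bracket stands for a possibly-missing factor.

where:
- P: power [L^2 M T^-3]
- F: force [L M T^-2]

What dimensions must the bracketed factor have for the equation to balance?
[L T^-1] — velocity (e.g. v)

P has dimensions [L^2 M T^-3]; F has dimensions [L M T^-2].
The bracketed factor must supply [L^2 M T^-3] / [L M T^-2] = [L T^-1].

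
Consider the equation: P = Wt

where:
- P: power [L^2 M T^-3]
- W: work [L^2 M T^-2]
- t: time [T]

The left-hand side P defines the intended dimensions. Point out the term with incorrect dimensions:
The right-hand side term Wt

P has dimensions [L^2 M T^-3], but Wt has dimensions [L^2 M T^-1], so the term Wt is dimensionally wrong for P.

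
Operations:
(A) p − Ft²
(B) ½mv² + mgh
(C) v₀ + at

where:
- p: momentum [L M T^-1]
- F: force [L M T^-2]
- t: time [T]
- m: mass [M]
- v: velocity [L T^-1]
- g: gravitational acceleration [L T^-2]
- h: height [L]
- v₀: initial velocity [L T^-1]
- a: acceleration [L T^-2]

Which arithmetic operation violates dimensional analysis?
(A) p − Ft²

(A) p − Ft²: p [L M T^-1] and Ft² [L M] — different dimensions cannot be added/subtracted ✗
(B) ½mv² + mgh: ½mv² [L^2 M T^-2] and mgh [L^2 M T^-2] — same dimensions ✓
(C) v₀ + at: v₀ [L T^-1] and at [L T^-1] — same dimensions ✓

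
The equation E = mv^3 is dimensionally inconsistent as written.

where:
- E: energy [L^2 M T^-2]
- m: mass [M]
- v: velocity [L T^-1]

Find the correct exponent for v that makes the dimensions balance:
The exponent of v should be 2: E = mv^2

The LHS E has dimensions [L^2 M T^-2]; v has dimensions [L T^-1].
As written, the RHS mv^3 (exponent 3 on v) has dimensions [L^3 M T^-3], which does not match.
With exponent 2, the RHS mv^2 has dimensions [L^2 M T^-2], matching the LHS.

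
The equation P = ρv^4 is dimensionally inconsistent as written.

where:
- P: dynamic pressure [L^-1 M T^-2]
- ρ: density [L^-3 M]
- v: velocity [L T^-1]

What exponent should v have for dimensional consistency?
The exponent of v should be 2: P = ρv^2

The LHS P has dimensions [L^-1 M T^-2]; v has dimensions [L T^-1].
As written, the RHS ρv^4 (exponent 4 on v) has dimensions [L M T^-4], which does not match.
With exponent 2, the RHS ρv^2 has dimensions [L^-1 M T^-2], matching the LHS.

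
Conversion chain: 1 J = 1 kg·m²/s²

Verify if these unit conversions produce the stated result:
The chain is correct (no errors).

Correct: Joule is defined as kg·m²/s²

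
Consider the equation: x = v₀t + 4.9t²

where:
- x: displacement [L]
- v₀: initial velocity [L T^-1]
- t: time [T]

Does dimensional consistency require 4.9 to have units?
Yes

x has dimensions [L], while t² alone has dimensions [T^2]. For the equation to balance, the factor 4.9 must carry dimensions [L T^-2] — it is a dimensional constant (a numerical value of a physical quantity with its units suppressed), not a pure number.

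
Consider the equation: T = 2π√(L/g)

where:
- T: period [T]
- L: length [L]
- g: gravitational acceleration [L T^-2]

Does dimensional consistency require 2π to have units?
No

T has dimensions [T] and √(L/g) already has dimensions [T], so the equation balances without 2π contributing any dimensions. 2π is a pure (dimensionless) number; changing or removing it would not affect dimensional consistency.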